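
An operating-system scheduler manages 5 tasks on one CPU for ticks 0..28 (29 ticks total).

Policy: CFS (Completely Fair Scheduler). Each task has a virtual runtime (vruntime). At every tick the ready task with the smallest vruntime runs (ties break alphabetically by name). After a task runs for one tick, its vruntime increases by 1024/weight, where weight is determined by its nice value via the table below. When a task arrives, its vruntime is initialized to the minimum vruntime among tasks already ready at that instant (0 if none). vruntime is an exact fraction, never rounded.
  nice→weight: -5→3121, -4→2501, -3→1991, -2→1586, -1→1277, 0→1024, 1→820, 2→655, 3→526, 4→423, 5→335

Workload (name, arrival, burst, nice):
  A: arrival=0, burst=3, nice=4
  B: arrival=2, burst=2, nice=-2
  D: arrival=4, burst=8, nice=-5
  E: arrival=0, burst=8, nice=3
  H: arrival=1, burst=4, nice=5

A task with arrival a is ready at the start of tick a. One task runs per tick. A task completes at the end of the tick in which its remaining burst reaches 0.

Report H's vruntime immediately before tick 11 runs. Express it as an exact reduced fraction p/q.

vruntime(H, start of tick 11) = 1024/335

t=0: vr[A=0 E=0] → run A
t=1: vr[A=1024/423 E=0 H=0] → run E
t=2: vr[A=1024/423 B=0 E=512/263 H=0] → run B
t=3: vr[A=1024/423 B=512/793 E=512/263 H=0] → run H
t=4: vr[A=1024/423 B=512/793 D=512/793 E=512/263 H=1024/335] → run B
t=5: vr[A=1024/423 D=512/793 E=512/263 H=1024/335] → run D
t=6: vr[A=1024/423 D=2409984/2474953 E=512/263 H=1024/335] → run D
t=7: vr[A=1024/423 D=3222016/2474953 E=512/263 H=1024/335] → run D
t=8: vr[A=1024/423 D=4034048/2474953 E=512/263 H=1024/335] → run D
t=9: vr[A=1024/423 D=4846080/2474953 E=512/263 H=1024/335] → run E
t=10: vr[A=1024/423 D=4846080/2474953 E=1024/263 H=1024/335] → run D
t=11: vr[A=1024/423 D=5658112/2474953 E=1024/263 H=1024/335] → run D
t=12: vr[A=1024/423 D=6470144/2474953 E=1024/263 H=1024/335] → run A
t=13: vr[A=2048/423 D=6470144/2474953 E=1024/263 H=1024/335] → run D
t=14: vr[A=2048/423 D=7282176/2474953 E=1024/263 H=1024/335] → run D
t=15: vr[A=2048/423 E=1024/263 H=1024/335] → run H
t=16: vr[A=2048/423 E=1024/263 H=2048/335] → run E
t=17: vr[A=2048/423 E=1536/263 H=2048/335] → run A
t=18: vr[E=1536/263 H=2048/335] → run E
t=19: vr[E=2048/263 H=2048/335] → run H
t=20: vr[E=2048/263 H=3072/335] → run E
t=21: vr[E=2560/263 H=3072/335] → run H
t=22: vr[E=2560/263] → run E
t=23: vr[E=3072/263] → run E
t=24: vr[E=3584/263] → run E
t=25: (idle)
t=26: (idle)
t=27: (idle)
t=28: (idle)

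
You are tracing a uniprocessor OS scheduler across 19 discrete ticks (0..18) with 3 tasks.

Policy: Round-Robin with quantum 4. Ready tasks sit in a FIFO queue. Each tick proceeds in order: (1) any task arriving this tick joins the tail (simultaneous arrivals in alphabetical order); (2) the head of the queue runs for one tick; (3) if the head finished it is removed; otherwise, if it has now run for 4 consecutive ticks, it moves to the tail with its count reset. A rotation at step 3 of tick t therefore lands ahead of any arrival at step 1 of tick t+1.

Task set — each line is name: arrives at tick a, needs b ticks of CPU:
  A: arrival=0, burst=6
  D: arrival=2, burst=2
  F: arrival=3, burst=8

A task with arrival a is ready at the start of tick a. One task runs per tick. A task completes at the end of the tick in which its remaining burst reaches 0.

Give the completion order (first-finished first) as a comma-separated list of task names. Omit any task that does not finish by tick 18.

completion order = D, A, F

t=0: queue=[A] q_used=0 → run A
t=1: queue=[A] q_used=1 → run A
t=2: queue=[A,D] q_used=2 → run A
t=3: queue=[A,D,F] q_used=3 → run A
t=4: queue=[D,F,A] q_used=0 → run D
t=5: queue=[D,F,A] q_used=1 → run D
t=6: queue=[F,A] q_used=0 → run F
t=7: queue=[F,A] q_used=1 → run F
t=8: queue=[F,A] q_used=2 → run F
t=9: queue=[F,A] q_used=3 → run F
t=10: queue=[A,F] q_used=0 → run A
t=11: queue=[A,F] q_used=1 → run A
t=12: queue=[F] q_used=0 → run F
t=13: queue=[F] q_used=1 → run F
t=14: queue=[F] q_used=2 → run F
t=15: queue=[F] q_used=3 → run F
t=16: (idle)
t=17: (idle)
t=18: (idle)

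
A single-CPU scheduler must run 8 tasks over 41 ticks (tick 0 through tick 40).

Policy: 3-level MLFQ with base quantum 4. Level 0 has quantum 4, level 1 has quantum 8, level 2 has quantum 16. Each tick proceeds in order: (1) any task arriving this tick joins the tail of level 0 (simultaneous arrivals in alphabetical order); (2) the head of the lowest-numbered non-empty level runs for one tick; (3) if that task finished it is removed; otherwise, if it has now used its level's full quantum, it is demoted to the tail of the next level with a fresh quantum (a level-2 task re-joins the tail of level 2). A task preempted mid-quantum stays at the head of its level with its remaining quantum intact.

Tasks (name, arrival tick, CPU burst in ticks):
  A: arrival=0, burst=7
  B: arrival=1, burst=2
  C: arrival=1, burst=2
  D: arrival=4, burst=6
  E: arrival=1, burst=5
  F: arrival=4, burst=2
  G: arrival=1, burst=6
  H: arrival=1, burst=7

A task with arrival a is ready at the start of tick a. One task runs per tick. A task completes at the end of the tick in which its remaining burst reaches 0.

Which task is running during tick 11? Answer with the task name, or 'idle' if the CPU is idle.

running at tick 11 = E

t=0: L0/L1/L2 = A/-/- → run A
t=1: L0/L1/L2 = ABCEGH/-/- → run A
t=2: L0/L1/L2 = ABCEGH/-/- → run A
t=3: L0/L1/L2 = ABCEGH/-/- → run A
t=4: L0/L1/L2 = BCEGHDF/A/- → run B
t=5: L0/L1/L2 = BCEGHDF/A/- → run B
t=6: L0/L1/L2 = CEGHDF/A/- → run C
t=7: L0/L1/L2 = CEGHDF/A/- → run C
t=8: L0/L1/L2 = EGHDF/A/- → run E
t=9: L0/L1/L2 = EGHDF/A/- → run E
t=10: L0/L1/L2 = EGHDF/A/- → run E
t=11: L0/L1/L2 = EGHDF/A/- → run E
t=12: L0/L1/L2 = GHDF/AE/- → run G
t=13: L0/L1/L2 = GHDF/AE/- → run G
t=14: L0/L1/L2 = GHDF/AE/- → run G
t=15: L0/L1/L2 = GHDF/AE/- → run G
t=16: L0/L1/L2 = HDF/AEG/- → run H
t=17: L0/L1/L2 = HDF/AEG/- → run H
t=18: L0/L1/L2 = HDF/AEG/- → run H
t=19: L0/L1/L2 = HDF/AEG/- → run H
t=20: L0/L1/L2 = DF/AEGH/- → run D
t=21: L0/L1/L2 = DF/AEGH/- → run D
t=22: L0/L1/L2 = DF/AEGH/- → run D
t=23: L0/L1/L2 = DF/AEGH/- → run D
t=24: L0/L1/L2 = F/AEGHD/- → run F
t=25: L0/L1/L2 = F/AEGHD/- → run F
t=26: L0/L1/L2 = -/AEGHD/- → run A
t=27: L0/L1/L2 = -/AEGHD/- → run A
t=28: L0/L1/L2 = -/AEGHD/- → run A
t=29: L0/L1/L2 = -/EGHD/- → run E
t=30: L0/L1/L2 = -/GHD/- → run G
t=31: L0/L1/L2 = -/GHD/- → run G
t=32: L0/L1/L2 = -/HD/- → run H
t=33: L0/L1/L2 = -/HD/- → run H
t=34: L0/L1/L2 = -/HD/- → run H
t=35: L0/L1/L2 = -/D/- → run D
t=36: L0/L1/L2 = -/D/- → run D
t=37: (idle)
t=38: (idle)
t=39: (idle)
t=40: (idle)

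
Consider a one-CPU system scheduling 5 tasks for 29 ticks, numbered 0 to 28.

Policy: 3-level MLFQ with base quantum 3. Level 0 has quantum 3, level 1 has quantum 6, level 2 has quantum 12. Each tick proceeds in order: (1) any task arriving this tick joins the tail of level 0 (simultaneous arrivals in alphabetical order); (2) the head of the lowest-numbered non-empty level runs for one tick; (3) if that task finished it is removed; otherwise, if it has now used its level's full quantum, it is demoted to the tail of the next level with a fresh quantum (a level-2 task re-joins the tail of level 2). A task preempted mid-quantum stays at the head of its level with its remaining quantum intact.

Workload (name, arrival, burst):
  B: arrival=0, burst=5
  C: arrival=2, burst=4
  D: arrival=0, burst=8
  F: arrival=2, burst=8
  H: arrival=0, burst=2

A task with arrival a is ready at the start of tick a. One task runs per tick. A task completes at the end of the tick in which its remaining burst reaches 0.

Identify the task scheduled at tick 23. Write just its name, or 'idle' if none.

t=0: L0/L1/L2 = BDH/-/- → run B
t=1: L0/L1/L2 = BDH/-/- → run B
t=2: L0/L1/L2 = BDHCF/-/- → run B
t=3: L0/L1/L2 = DHCF/B/- → run D
t=4: L0/L1/L2 = DHCF/B/- → run D
t=5: L0/L1/L2 = DHCF/B/- → run D
t=6: L0/L1/L2 = HCF/BD/- → run H
t=7: L0/L1/L2 = HCF/BD/- → run H
t=8: L0/L1/L2 = CF/BD/- → run C
t=9: L0/L1/L2 = CF/BD/- → run C
t=10: L0/L1/L2 = CF/BD/- → run C
t=11: L0/L1/L2 = F/BDC/- → run F
t=12: L0/L1/L2 = F/BDC/- → run F
t=13: L0/L1/L2 = F/BDC/- → run F
t=14: L0/L1/L2 = -/BDCF/- → run B
t=15: L0/L1/L2 = -/BDCF/- → run B
t=16: L0/L1/L2 = -/DCF/- → run D
t=17: L0/L1/L2 = -/DCF/- → run D
t=18: L0/L1/L2 = -/DCF/- → run D
t=19: L0/L1/L2 = -/DCF/- → run D
t=20: L0/L1/L2 = -/DCF/- → run D
t=21: L0/L1/L2 = -/CF/- → run C
t=22: L0/L1/L2 = -/F/- → run F
t=23: L0/L1/L2 = -/F/- → run F
t=24: L0/L1/L2 = -/F/- → run F
t=25: L0/L1/L2 = -/F/- → run F
t=26: L0/L1/L2 = -/F/- → run F
t=27: (idle)
t=28: (idle)

running at tick 23 = F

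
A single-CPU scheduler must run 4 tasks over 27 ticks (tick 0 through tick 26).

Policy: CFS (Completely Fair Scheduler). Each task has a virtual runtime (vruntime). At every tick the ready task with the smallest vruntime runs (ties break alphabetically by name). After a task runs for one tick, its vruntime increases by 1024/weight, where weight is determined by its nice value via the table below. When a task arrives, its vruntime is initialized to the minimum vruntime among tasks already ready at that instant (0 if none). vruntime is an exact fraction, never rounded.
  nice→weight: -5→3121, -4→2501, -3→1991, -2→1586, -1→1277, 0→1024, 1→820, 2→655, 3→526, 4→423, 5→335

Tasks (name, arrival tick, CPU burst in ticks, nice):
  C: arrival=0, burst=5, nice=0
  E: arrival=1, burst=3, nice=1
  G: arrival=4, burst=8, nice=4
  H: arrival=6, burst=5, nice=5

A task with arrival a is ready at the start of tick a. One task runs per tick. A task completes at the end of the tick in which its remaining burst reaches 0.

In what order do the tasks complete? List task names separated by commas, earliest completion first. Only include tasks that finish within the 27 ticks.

completion order = E, C, H, G

t=0: vr[C=0] → run C
t=1: vr[C=1 E=1] → run C
t=2: vr[C=2 E=1] → run E
t=3: vr[C=2 E=461/205] → run C
t=4: vr[C=3 E=461/205 G=461/205] → run E
t=5: vr[C=3 E=717/205 G=461/205] → run G
t=6: vr[C=3 E=717/205 G=404923/86715 H=3] → run C
t=7: vr[C=4 E=717/205 G=404923/86715 H=3] → run H
t=8: vr[C=4 E=717/205 G=404923/86715 H=2029/335] → run E
t=9: vr[C=4 G=404923/86715 H=2029/335] → run C
t=10: vr[G=404923/86715 H=2029/335] → run G
t=11: vr[G=614843/86715 H=2029/335] → run H
t=12: vr[G=614843/86715 H=3053/335] → run G
t=13: vr[G=274921/28905 H=3053/335] → run H
t=14: vr[G=274921/28905 H=4077/335] → run G
t=15: vr[G=1034683/86715 H=4077/335] → run G
t=16: vr[G=1244603/86715 H=4077/335] → run H
t=17: vr[G=1244603/86715 H=5101/335] → run G
t=18: vr[G=484841/28905 H=5101/335] → run H
t=19: vr[G=484841/28905] → run G
t=20: vr[G=1664443/86715] → run G
t=21: (idle)
t=22: (idle)
t=23: (idle)
t=24: (idle)
t=25: (idle)
t=26: (idle)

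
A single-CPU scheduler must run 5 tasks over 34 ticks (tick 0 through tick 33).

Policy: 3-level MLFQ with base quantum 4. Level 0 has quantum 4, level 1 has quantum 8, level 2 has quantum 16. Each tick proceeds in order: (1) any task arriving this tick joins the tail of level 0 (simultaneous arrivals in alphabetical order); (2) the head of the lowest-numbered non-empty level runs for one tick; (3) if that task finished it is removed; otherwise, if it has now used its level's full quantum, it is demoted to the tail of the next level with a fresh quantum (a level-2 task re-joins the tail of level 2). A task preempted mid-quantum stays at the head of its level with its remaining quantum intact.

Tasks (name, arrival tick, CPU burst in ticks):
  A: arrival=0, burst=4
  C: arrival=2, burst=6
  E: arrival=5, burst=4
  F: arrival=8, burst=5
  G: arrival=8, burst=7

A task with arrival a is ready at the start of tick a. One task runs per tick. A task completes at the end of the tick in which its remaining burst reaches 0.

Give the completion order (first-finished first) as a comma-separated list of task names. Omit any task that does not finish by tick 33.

t=0: L0/L1/L2 = A/-/- → run A
t=1: L0/L1/L2 = A/-/- → run A
t=2: L0/L1/L2 = AC/-/- → run A
t=3: L0/L1/L2 = AC/-/- → run A
t=4: L0/L1/L2 = C/-/- → run C
t=5: L0/L1/L2 = CE/-/- → run C
t=6: L0/L1/L2 = CE/-/- → run C
t=7: L0/L1/L2 = CE/-/- → run C
t=8: L0/L1/L2 = EFG/C/- → run E
t=9: L0/L1/L2 = EFG/C/- → run E
t=10: L0/L1/L2 = EFG/C/- → run E
t=11: L0/L1/L2 = EFG/C/- → run E
t=12: L0/L1/L2 = FG/C/- → run F
t=13: L0/L1/L2 = FG/C/- → run F
t=14: L0/L1/L2 = FG/C/- → run F
t=15: L0/L1/L2 = FG/C/- → run F
t=16: L0/L1/L2 = G/CF/- → run G
t=17: L0/L1/L2 = G/CF/- → run G
t=18: L0/L1/L2 = G/CF/- → run G
t=19: L0/L1/L2 = G/CF/- → run G
t=20: L0/L1/L2 = -/CFG/- → run C
t=21: L0/L1/L2 = -/CFG/- → run C
t=22: L0/L1/L2 = -/FG/- → run F
t=23: L0/L1/L2 = -/G/- → run G
t=24: L0/L1/L2 = -/G/- → run G
t=25: L0/L1/L2 = -/G/- → run G
t=26: (idle)
t=27: (idle)
t=28: (idle)
t=29: (idle)
t=30: (idle)
t=31: (idle)
t=32: (idle)
t=33: (idle)

completion order = A, E, C, F, G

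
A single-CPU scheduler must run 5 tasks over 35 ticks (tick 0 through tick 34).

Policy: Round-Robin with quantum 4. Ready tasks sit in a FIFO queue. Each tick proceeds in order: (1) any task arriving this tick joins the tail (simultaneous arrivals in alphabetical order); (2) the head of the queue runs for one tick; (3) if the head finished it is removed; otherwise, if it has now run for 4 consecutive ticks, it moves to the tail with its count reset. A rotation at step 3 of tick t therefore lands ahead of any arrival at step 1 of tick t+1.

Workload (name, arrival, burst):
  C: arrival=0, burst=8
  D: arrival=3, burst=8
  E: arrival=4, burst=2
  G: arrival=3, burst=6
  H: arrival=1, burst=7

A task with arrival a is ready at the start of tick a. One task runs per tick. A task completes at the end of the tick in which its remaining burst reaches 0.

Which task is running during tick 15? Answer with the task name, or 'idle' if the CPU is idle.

running at tick 15 = G

t=0: queue=[C] q_used=0 → run C
t=1: queue=[C,H] q_used=1 → run C
t=2: queue=[C,H] q_used=2 → run C
t=3: queue=[C,H,D,G] q_used=3 → run C
t=4: queue=[H,D,G,C,E] q_used=0 → run H
t=5: queue=[H,D,G,C,E] q_used=1 → run H
t=6: queue=[H,D,G,C,E] q_used=2 → run H
t=7: queue=[H,D,G,C,E] q_used=3 → run H
t=8: queue=[D,G,C,E,H] q_used=0 → run D
t=9: queue=[D,G,C,E,H] q_used=1 → run D
t=10: queue=[D,G,C,E,H] q_used=2 → run D
t=11: queue=[D,G,C,E,H] q_used=3 → run D
t=12: queue=[G,C,E,H,D] q_used=0 → run G
t=13: queue=[G,C,E,H,D] q_used=1 → run G
t=14: queue=[G,C,E,H,D] q_used=2 → run G
t=15: queue=[G,C,E,H,D] q_used=3 → run G
t=16: queue=[C,E,H,D,G] q_used=0 → run C
t=17: queue=[C,E,H,D,G] q_used=1 → run C
t=18: queue=[C,E,H,D,G] q_used=2 → run C
t=19: queue=[C,E,H,D,G] q_used=3 → run C
t=20: queue=[E,H,D,G] q_used=0 → run E
t=21: queue=[E,H,D,G] q_used=1 → run E
t=22: queue=[H,D,G] q_used=0 → run H
t=23: queue=[H,D,G] q_used=1 → run H
t=24: queue=[H,D,G] q_used=2 → run H
t=25: queue=[D,G] q_used=0 → run D
t=26: queue=[D,G] q_used=1 → run D
t=27: queue=[D,G] q_used=2 → run D
t=28: queue=[D,G] q_used=3 → run D
t=29: queue=[G] q_used=0 → run G
t=30: queue=[G] q_used=1 → run G
t=31: (idle)
t=32: (idle)
t=33: (idle)
t=34: (idle)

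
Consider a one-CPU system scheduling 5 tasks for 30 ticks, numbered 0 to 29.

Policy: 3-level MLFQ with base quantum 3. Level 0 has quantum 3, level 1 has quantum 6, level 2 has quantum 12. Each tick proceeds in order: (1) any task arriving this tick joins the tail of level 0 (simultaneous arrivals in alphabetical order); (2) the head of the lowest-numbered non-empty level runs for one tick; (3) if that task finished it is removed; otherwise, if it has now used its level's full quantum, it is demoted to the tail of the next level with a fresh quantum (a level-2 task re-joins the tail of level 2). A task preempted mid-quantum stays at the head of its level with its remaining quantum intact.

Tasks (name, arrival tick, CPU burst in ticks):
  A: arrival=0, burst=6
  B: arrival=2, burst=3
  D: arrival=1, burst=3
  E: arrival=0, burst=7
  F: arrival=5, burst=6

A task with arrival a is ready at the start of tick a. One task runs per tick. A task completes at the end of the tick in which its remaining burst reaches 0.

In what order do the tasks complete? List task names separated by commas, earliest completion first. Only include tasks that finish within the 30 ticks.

t=0: L0/L1/L2 = AE/-/- → run A
t=1: L0/L1/L2 = AED/-/- → run A
t=2: L0/L1/L2 = AEDB/-/- → run A
t=3: L0/L1/L2 = EDB/A/- → run E
t=4: L0/L1/L2 = EDB/A/- → run E
t=5: L0/L1/L2 = EDBF/A/- → run E
t=6: L0/L1/L2 = DBF/AE/- → run D
t=7: L0/L1/L2 = DBF/AE/- → run D
t=8: L0/L1/L2 = DBF/AE/- → run D
t=9: L0/L1/L2 = BF/AE/- → run B
t=10: L0/L1/L2 = BF/AE/- → run B
t=11: L0/L1/L2 = BF/AE/- → run B
t=12: L0/L1/L2 = F/AE/- → run F
t=13: L0/L1/L2 = F/AE/- → run F
t=14: L0/L1/L2 = F/AE/- → run F
t=15: L0/L1/L2 = -/AEF/- → run A
t=16: L0/L1/L2 = -/AEF/- → run A
t=17: L0/L1/L2 = -/AEF/- → run A
t=18: L0/L1/L2 = -/EF/- → run E
t=19: L0/L1/L2 = -/EF/- → run E
t=20: L0/L1/L2 = -/EF/- → run E
t=21: L0/L1/L2 = -/EF/- → run E
t=22: L0/L1/L2 = -/F/- → run F
t=23: L0/L1/L2 = -/F/- → run F
t=24: L0/L1/L2 = -/F/- → run F
t=25: (idle)
t=26: (idle)
t=27: (idle)
t=28: (idle)
t=29: (idle)

completion order = D, B, A, E, F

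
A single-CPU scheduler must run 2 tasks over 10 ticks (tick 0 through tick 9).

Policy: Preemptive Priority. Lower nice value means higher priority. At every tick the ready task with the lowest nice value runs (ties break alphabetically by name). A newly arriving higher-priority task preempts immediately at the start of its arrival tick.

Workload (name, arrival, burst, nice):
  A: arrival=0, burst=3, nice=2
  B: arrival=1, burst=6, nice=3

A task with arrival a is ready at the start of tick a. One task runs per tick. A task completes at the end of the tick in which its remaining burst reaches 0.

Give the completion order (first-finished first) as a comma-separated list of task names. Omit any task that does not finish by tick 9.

completion order = A, B

t=0: ready={A} → run A
t=1: ready={A,B} → run A
t=2: ready={A,B} → run A
t=3: ready={B} → run B
t=4: ready={B} → run B
t=5: ready={B} → run B
t=6: ready={B} → run B
t=7: ready={B} → run B
t=8: ready={B} → run B
t=9: (idle)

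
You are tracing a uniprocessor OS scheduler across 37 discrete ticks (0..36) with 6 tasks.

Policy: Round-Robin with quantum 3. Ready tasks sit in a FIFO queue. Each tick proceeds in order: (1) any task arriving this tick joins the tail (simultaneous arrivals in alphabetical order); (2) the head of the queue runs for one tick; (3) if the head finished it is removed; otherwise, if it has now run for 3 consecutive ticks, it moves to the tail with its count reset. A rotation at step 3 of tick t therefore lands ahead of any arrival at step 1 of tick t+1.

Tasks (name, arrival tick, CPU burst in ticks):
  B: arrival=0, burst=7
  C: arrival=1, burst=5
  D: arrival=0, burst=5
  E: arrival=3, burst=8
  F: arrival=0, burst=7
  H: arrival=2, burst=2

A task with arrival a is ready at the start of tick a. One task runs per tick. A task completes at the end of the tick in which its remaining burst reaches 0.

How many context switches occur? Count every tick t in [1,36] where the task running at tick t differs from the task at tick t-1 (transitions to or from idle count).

context switches = 14

t=0: queue=[B,D,F] q_used=0 → run B
t=1: queue=[B,D,F,C] q_used=1 → run B
t=2: queue=[B,D,F,C,H] q_used=2 → run B
t=3: queue=[D,F,C,H,B,E] q_used=0 → run D
t=4: queue=[D,F,C,H,B,E] q_used=1 → run D
t=5: queue=[D,F,C,H,B,E] q_used=2 → run D
t=6: queue=[F,C,H,B,E,D] q_used=0 → run F
t=7: queue=[F,C,H,B,E,D] q_used=1 → run F
t=8: queue=[F,C,H,B,E,D] q_used=2 → run F
t=9: queue=[C,H,B,E,D,F] q_used=0 → run C
t=10: queue=[C,H,B,E,D,F] q_used=1 → run C
t=11: queue=[C,H,B,E,D,F] q_used=2 → run C
t=12: queue=[H,B,E,D,F,C] q_used=0 → run H
t=13: queue=[H,B,E,D,F,C] q_used=1 → run H
t=14: queue=[B,E,D,F,C] q_used=0 → run B
t=15: queue=[B,E,D,F,C] q_used=1 → run B
t=16: queue=[B,E,D,F,C] q_used=2 → run B
t=17: queue=[E,D,F,C,B] q_used=0 → run E
t=18: queue=[E,D,F,C,B] q_used=1 → run E
t=19: queue=[E,D,F,C,B] q_used=2 → run E
t=20: queue=[D,F,C,B,E] q_used=0 → run D
t=21: queue=[D,F,C,B,E] q_used=1 → run D
t=22: queue=[F,C,B,E] q_used=0 → run F
t=23: queue=[F,C,B,E] q_used=1 → run F
t=24: queue=[F,C,B,E] q_used=2 → run F
t=25: queue=[C,B,E,F] q_used=0 → run C
t=26: queue=[C,B,E,F] q_used=1 → run C
t=27: queue=[B,E,F] q_used=0 → run B
t=28: queue=[E,F] q_used=0 → run E
t=29: queue=[E,F] q_used=1 → run E
t=30: queue=[E,F] q_used=2 → run E
t=31: queue=[F,E] q_used=0 → run F
t=32: queue=[E] q_used=0 → run E
t=33: queue=[E] q_used=1 → run E
t=34: (idle)
t=35: (idle)
t=36: (idle)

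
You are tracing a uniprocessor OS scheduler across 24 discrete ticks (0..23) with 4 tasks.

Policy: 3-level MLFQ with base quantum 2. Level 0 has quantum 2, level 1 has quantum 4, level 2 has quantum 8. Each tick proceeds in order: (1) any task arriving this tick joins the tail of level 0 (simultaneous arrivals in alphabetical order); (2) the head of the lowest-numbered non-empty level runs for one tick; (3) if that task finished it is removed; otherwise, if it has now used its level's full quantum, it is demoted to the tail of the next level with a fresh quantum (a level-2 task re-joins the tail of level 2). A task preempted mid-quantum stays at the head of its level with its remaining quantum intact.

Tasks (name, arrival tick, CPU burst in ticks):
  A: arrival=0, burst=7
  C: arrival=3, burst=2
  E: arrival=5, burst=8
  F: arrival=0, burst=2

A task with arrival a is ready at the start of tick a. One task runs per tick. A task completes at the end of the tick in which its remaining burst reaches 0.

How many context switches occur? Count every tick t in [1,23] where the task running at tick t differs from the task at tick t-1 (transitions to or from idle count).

context switches = 8

t=0: L0/L1/L2 = AF/-/- → run A
t=1: L0/L1/L2 = AF/-/- → run A
t=2: L0/L1/L2 = F/A/- → run F
t=3: L0/L1/L2 = FC/A/- → run F
t=4: L0/L1/L2 = C/A/- → run C
t=5: L0/L1/L2 = CE/A/- → run C
t=6: L0/L1/L2 = E/A/- → run E
t=7: L0/L1/L2 = E/A/- → run E
t=8: L0/L1/L2 = -/AE/- → run A
t=9: L0/L1/L2 = -/AE/- → run A
t=10: L0/L1/L2 = -/AE/- → run A
t=11: L0/L1/L2 = -/AE/- → run A
t=12: L0/L1/L2 = -/E/A → run E
t=13: L0/L1/L2 = -/E/A → run E
t=14: L0/L1/L2 = -/E/A → run E
t=15: L0/L1/L2 = -/E/A → run E
t=16: L0/L1/L2 = -/-/AE → run A
t=17: L0/L1/L2 = -/-/E → run E
t=18: L0/L1/L2 = -/-/E → run E
t=19: (idle)
t=20: (idle)
t=21: (idle)
t=22: (idle)
t=23: (idle)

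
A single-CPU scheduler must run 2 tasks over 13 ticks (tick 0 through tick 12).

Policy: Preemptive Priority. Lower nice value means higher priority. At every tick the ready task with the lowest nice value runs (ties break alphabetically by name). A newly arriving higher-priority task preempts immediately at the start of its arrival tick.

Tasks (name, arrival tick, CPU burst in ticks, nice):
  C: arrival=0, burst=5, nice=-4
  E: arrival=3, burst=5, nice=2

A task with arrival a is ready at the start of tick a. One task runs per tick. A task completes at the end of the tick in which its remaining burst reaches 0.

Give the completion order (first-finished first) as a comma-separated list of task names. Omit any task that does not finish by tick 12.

t=0: ready={C} → run C
t=1: ready={C} → run C
t=2: ready={C} → run C
t=3: ready={C,E} → run C
t=4: ready={C,E} → run C
t=5: ready={E} → run E
t=6: ready={E} → run E
t=7: ready={E} → run E
t=8: ready={E} → run E
t=9: ready={E} → run E
t=10: (idle)
t=11: (idle)
t=12: (idle)

completion order = C, E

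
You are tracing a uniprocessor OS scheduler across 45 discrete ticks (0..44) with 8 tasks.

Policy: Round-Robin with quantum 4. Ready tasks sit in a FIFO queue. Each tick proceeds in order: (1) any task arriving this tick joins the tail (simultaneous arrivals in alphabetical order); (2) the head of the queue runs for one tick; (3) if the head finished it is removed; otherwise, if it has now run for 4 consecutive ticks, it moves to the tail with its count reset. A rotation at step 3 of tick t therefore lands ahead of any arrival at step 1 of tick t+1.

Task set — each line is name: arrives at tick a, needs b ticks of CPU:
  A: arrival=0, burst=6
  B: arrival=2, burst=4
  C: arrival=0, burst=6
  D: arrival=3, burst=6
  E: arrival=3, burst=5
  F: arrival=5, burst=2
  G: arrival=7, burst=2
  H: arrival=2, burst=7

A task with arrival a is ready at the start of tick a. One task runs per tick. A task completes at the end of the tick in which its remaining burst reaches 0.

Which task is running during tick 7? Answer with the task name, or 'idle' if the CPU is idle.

running at tick 7 = C

t=0: queue=[A,C] q_used=0 → run A
t=1: queue=[A,C] q_used=1 → run A
t=2: queue=[A,C,B,H] q_used=2 → run A
t=3: queue=[A,C,B,H,D,E] q_used=3 → run A
t=4: queue=[C,B,H,D,E,A] q_used=0 → run C
t=5: queue=[C,B,H,D,E,A,F] q_used=1 → run C
t=6: queue=[C,B,H,D,E,A,F] q_used=2 → run C
t=7: queue=[C,B,H,D,E,A,F,G] q_used=3 → run C
t=8: queue=[B,H,D,E,A,F,G,C] q_used=0 → run B
t=9: queue=[B,H,D,E,A,F,G,C] q_used=1 → run B
t=10: queue=[B,H,D,E,A,F,G,C] q_used=2 → run B
t=11: queue=[B,H,D,E,A,F,G,C] q_used=3 → run B
t=12: queue=[H,D,E,A,F,G,C] q_used=0 → run H
t=13: queue=[H,D,E,A,F,G,C] q_used=1 → run H
t=14: queue=[H,D,E,A,F,G,C] q_used=2 → run H
t=15: queue=[H,D,E,A,F,G,C] q_used=3 → run H
t=16: queue=[D,E,A,F,G,C,H] q_used=0 → run D
t=17: queue=[D,E,A,F,G,C,H] q_used=1 → run D
t=18: queue=[D,E,A,F,G,C,H] q_used=2 → run D
t=19: queue=[D,E,A,F,G,C,H] q_used=3 → run D
t=20: queue=[E,A,F,G,C,H,D] q_used=0 → run E
t=21: queue=[E,A,F,G,C,H,D] q_used=1 → run E
t=22: queue=[E,A,F,G,C,H,D] q_used=2 → run E
t=23: queue=[E,A,F,G,C,H,D] q_used=3 → run E
t=24: queue=[A,F,G,C,H,D,E] q_used=0 → run A
t=25: queue=[A,F,G,C,H,D,E] q_used=1 → run A
t=26: queue=[F,G,C,H,D,E] q_used=0 → run F
t=27: queue=[F,G,C,H,D,E] q_used=1 → run F
t=28: queue=[G,C,H,D,E] q_used=0 → run G
t=29: queue=[G,C,H,D,E] q_used=1 → run G
t=30: queue=[C,H,D,E] q_used=0 → run C
t=31: queue=[C,H,D,E] q_used=1 → run C
t=32: queue=[H,D,E] q_used=0 → run H
t=33: queue=[H,D,E] q_used=1 → run H
t=34: queue=[H,D,E] q_used=2 → run H
t=35: queue=[D,E] q_used=0 → run D
t=36: queue=[D,E] q_used=1 → run D
t=37: queue=[E] q_used=0 → run E
t=38: (idle)
t=39: (idle)
t=40: (idle)
t=41: (idle)
t=42: (idle)
t=43: (idle)
t=44: (idle)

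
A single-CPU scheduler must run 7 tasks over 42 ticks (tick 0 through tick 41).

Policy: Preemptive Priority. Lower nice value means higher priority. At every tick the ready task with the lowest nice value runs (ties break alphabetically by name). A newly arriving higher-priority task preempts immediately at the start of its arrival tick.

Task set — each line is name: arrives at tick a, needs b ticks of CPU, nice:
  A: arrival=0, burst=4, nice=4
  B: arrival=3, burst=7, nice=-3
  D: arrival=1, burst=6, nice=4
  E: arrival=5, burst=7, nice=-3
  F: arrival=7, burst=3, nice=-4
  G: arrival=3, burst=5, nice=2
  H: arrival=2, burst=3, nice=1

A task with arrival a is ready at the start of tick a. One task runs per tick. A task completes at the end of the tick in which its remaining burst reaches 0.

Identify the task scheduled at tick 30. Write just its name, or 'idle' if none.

t=0: ready={A} → run A
t=1: ready={A,D} → run A
t=2: ready={A,D,H} → run H
t=3: ready={A,B,D,G,H} → run B
t=4: ready={A,B,D,G,H} → run B
t=5: ready={A,B,D,E,G,H} → run B
t=6: ready={A,B,D,E,G,H} → run B
t=7: ready={A,B,D,E,F,G,H} → run F
t=8: ready={A,B,D,E,F,G,H} → run F
t=9: ready={A,B,D,E,F,G,H} → run F
t=10: ready={A,B,D,E,G,H} → run B
t=11: ready={A,B,D,E,G,H} → run B
t=12: ready={A,B,D,E,G,H} → run B
t=13: ready={A,D,E,G,H} → run E
t=14: ready={A,D,E,G,H} → run E
t=15: ready={A,D,E,G,H} → run E
t=16: ready={A,D,E,G,H} → run E
t=17: ready={A,D,E,G,H} → run E
t=18: ready={A,D,E,G,H} → run E
t=19: ready={A,D,E,G,H} → run E
t=20: ready={A,D,G,H} → run H
t=21: ready={A,D,G,H} → run H
t=22: ready={A,D,G} → run G
t=23: ready={A,D,G} → run G
t=24: ready={A,D,G} → run G
t=25: ready={A,D,G} → run G
t=26: ready={A,D,G} → run G
t=27: ready={A,D} → run A
t=28: ready={A,D} → run A
t=29: ready={D} → run D
t=30: ready={D} → run D
t=31: ready={D} → run D
t=32: ready={D} → run D
t=33: ready={D} → run D
t=34: ready={D} → run D
t=35: (idle)
t=36: (idle)
t=37: (idle)
t=38: (idle)
t=39: (idle)
t=40: (idle)
t=41: (idle)

running at tick 30 = D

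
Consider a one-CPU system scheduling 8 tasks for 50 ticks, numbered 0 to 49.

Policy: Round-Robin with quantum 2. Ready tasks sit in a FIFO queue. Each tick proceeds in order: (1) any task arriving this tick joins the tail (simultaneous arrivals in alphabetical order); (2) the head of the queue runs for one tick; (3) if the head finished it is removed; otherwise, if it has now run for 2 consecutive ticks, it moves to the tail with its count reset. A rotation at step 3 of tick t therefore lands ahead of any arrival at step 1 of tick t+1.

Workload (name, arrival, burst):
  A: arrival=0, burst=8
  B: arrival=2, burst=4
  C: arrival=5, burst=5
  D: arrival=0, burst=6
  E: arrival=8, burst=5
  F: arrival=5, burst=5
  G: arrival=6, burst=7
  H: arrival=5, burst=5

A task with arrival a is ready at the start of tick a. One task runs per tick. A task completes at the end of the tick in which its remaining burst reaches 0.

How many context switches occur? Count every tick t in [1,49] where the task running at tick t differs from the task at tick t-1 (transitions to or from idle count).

t=0: queue=[A,D] q_used=0 → run A
t=1: queue=[A,D] q_used=1 → run A
t=2: queue=[D,A,B] q_used=0 → run D
t=3: queue=[D,A,B] q_used=1 → run D
t=4: queue=[A,B,D] q_used=0 → run A
t=5: queue=[A,B,D,C,F,H] q_used=1 → run A
t=6: queue=[B,D,C,F,H,A,G] q_used=0 → run B
t=7: queue=[B,D,C,F,H,A,G] q_used=1 → run B
t=8: queue=[D,C,F,H,A,G,B,E] q_used=0 → run D
t=9: queue=[D,C,F,H,A,G,B,E] q_used=1 → run D
t=10: queue=[C,F,H,A,G,B,E,D] q_used=0 → run C
t=11: queue=[C,F,H,A,G,B,E,D] q_used=1 → run C
t=12: queue=[F,H,A,G,B,E,D,C] q_used=0 → run F
t=13: queue=[F,H,A,G,B,E,D,C] q_used=1 → run F
t=14: queue=[H,A,G,B,E,D,C,F] q_used=0 → run H
t=15: queue=[H,A,G,B,E,D,C,F] q_used=1 → run H
t=16: queue=[A,G,B,E,D,C,F,H] q_used=0 → run A
t=17: queue=[A,G,B,E,D,C,F,H] q_used=1 → run A
t=18: queue=[G,B,E,D,C,F,H,A] q_used=0 → run G
t=19: queue=[G,B,E,D,C,F,H,A] q_used=1 → run G
t=20: queue=[B,E,D,C,F,H,A,G] q_used=0 → run B
t=21: queue=[B,E,D,C,F,H,A,G] q_used=1 → run B
t=22: queue=[E,D,C,F,H,A,G] q_used=0 → run E
t=23: queue=[E,D,C,F,H,A,G] q_used=1 → run E
t=24: queue=[D,C,F,H,A,G,E] q_used=0 → run D
t=25: queue=[D,C,F,H,A,G,E] q_used=1 → run D
t=26: queue=[C,F,H,A,G,E] q_used=0 → run C
t=27: queue=[C,F,H,A,G,E] q_used=1 → run C
t=28: queue=[F,H,A,G,E,C] q_used=0 → run F
t=29: queue=[F,H,A,G,E,C] q_used=1 → run F
t=30: queue=[H,A,G,E,C,F] q_used=0 → run H
t=31: queue=[H,A,G,E,C,F] q_used=1 → run H
t=32: queue=[A,G,E,C,F,H] q_used=0 → run A
t=33: queue=[A,G,E,C,F,H] q_used=1 → run A
t=34: queue=[G,E,C,F,H] q_used=0 → run G
t=35: queue=[G,E,C,F,H] q_used=1 → run G
t=36: queue=[E,C,F,H,G] q_used=0 → run E
t=37: queue=[E,C,F,H,G] q_used=1 → run E
t=38: queue=[C,F,H,G,E] q_used=0 → run C
t=39: queue=[F,H,G,E] q_used=0 → run F
t=40: queue=[H,G,E] q_used=0 → run H
t=41: queue=[G,E] q_used=0 → run G
t=42: queue=[G,E] q_used=1 → run G
t=43: queue=[E,G] q_used=0 → run E
t=44: queue=[G] q_used=0 → run G
t=45: (idle)
t=46: (idle)
t=47: (idle)
t=48: (idle)
t=49: (idle)

context switches = 25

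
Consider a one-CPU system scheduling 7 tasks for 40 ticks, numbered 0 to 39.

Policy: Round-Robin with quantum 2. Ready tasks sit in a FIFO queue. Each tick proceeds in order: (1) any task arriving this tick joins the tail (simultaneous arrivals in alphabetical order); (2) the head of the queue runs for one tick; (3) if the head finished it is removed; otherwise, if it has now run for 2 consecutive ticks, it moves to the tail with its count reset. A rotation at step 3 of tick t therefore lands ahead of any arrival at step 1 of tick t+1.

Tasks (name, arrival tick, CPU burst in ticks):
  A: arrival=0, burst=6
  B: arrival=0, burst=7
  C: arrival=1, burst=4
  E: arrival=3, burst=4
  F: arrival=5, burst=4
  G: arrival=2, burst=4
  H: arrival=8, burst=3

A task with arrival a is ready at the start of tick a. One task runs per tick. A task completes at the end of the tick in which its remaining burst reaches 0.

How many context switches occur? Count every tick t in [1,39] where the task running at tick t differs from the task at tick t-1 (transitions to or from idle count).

t=0: queue=[A,B] q_used=0 → run A
t=1: queue=[A,B,C] q_used=1 → run A
t=2: queue=[B,C,A,G] q_used=0 → run B
t=3: queue=[B,C,A,G,E] q_used=1 → run B
t=4: queue=[C,A,G,E,B] q_used=0 → run C
t=5: queue=[C,A,G,E,B,F] q_used=1 → run C
t=6: queue=[A,G,E,B,F,C] q_used=0 → run A
t=7: queue=[A,G,E,B,F,C] q_used=1 → run A
t=8: queue=[G,E,B,F,C,A,H] q_used=0 → run G
t=9: queue=[G,E,B,F,C,A,H] q_used=1 → run G
t=10: queue=[E,B,F,C,A,H,G] q_used=0 → run E
t=11: queue=[E,B,F,C,A,H,G] q_used=1 → run E
t=12: queue=[B,F,C,A,H,G,E] q_used=0 → run B
t=13: queue=[B,F,C,A,H,G,E] q_used=1 → run B
t=14: queue=[F,C,A,H,G,E,B] q_used=0 → run F
t=15: queue=[F,C,A,H,G,E,B] q_used=1 → run F
t=16: queue=[C,A,H,G,E,B,F] q_used=0 → run C
t=17: queue=[C,A,H,G,E,B,F] q_used=1 → run C
t=18: queue=[A,H,G,E,B,F] q_used=0 → run A
t=19: queue=[A,H,G,E,B,F] q_used=1 → run A
t=20: queue=[H,G,E,B,F] q_used=0 → run H
t=21: queue=[H,G,E,B,F] q_used=1 → run H
t=22: queue=[G,E,B,F,H] q_used=0 → run G
t=23: queue=[G,E,B,F,H] q_used=1 → run G
t=24: queue=[E,B,F,H] q_used=0 → run E
t=25: queue=[E,B,F,H] q_used=1 → run E
t=26: queue=[B,F,H] q_used=0 → run B
t=27: queue=[B,F,H] q_used=1 → run B
t=28: queue=[F,H,B] q_used=0 → run F
t=29: queue=[F,H,B] q_used=1 → run F
t=30: queue=[H,B] q_used=0 → run H
t=31: queue=[B] q_used=0 → run B
t=32: (idle)
t=33: (idle)
t=34: (idle)
t=35: (idle)
t=36: (idle)
t=37: (idle)
t=38: (idle)
t=39: (idle)

context switches = 17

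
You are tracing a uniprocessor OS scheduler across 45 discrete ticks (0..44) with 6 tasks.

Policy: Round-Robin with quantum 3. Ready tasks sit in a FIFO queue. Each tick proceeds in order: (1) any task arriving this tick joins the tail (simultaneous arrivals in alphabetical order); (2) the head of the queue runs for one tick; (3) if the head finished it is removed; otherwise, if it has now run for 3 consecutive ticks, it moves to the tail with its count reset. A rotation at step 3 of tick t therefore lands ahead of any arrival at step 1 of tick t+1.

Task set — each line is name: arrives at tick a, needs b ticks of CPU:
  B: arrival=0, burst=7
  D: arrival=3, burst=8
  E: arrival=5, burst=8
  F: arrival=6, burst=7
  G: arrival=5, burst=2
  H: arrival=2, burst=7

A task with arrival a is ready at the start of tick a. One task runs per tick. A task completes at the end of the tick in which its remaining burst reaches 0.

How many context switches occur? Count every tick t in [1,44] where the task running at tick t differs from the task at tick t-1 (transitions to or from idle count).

t=0: queue=[B] q_used=0 → run B
t=1: queue=[B] q_used=1 → run B
t=2: queue=[B,H] q_used=2 → run B
t=3: queue=[H,B,D] q_used=0 → run H
t=4: queue=[H,B,D] q_used=1 → run H
t=5: queue=[H,B,D,E,G] q_used=2 → run H
t=6: queue=[B,D,E,G,H,F] q_used=0 → run B
t=7: queue=[B,D,E,G,H,F] q_used=1 → run B
t=8: queue=[B,D,E,G,H,F] q_used=2 → run B
t=9: queue=[D,E,G,H,F,B] q_used=0 → run D
t=10: queue=[D,E,G,H,F,B] q_used=1 → run D
t=11: queue=[D,E,G,H,F,B] q_used=2 → run D
t=12: queue=[E,G,H,F,B,D] q_used=0 → run E
t=13: queue=[E,G,H,F,B,D] q_used=1 → run E
t=14: queue=[E,G,H,F,B,D] q_used=2 → run E
t=15: queue=[G,H,F,B,D,E] q_used=0 → run G
t=16: queue=[G,H,F,B,D,E] q_used=1 → run G
t=17: queue=[H,F,B,D,E] q_used=0 → run H
t=18: queue=[H,F,B,D,E] q_used=1 → run H
t=19: queue=[H,F,B,D,E] q_used=2 → run H
t=20: queue=[F,B,D,E,H] q_used=0 → run F
t=21: queue=[F,B,D,E,H] q_used=1 → run F
t=22: queue=[F,B,D,E,H] q_used=2 → run F
t=23: queue=[B,D,E,H,F] q_used=0 → run B
t=24: queue=[D,E,H,F] q_used=0 → run D
t=25: queue=[D,E,H,F] q_used=1 → run D
t=26: queue=[D,E,H,F] q_used=2 → run D
t=27: queue=[E,H,F,D] q_used=0 → run E
t=28: queue=[E,H,F,D] q_used=1 → run E
t=29: queue=[E,H,F,D] q_used=2 → run E
t=30: queue=[H,F,D,E] q_used=0 → run H
t=31: queue=[F,D,E] q_used=0 → run F
t=32: queue=[F,D,E] q_used=1 → run F
t=33: queue=[F,D,E] q_used=2 → run F
t=34: queue=[D,E,F] q_used=0 → run D
t=35: queue=[D,E,F] q_used=1 → run D
t=36: queue=[E,F] q_used=0 → run E
t=37: queue=[E,F] q_used=1 → run E
t=38: queue=[F] q_used=0 → run F
t=39: (idle)
t=40: (idle)
t=41: (idle)
t=42: (idle)
t=43: (idle)
t=44: (idle)

context switches = 16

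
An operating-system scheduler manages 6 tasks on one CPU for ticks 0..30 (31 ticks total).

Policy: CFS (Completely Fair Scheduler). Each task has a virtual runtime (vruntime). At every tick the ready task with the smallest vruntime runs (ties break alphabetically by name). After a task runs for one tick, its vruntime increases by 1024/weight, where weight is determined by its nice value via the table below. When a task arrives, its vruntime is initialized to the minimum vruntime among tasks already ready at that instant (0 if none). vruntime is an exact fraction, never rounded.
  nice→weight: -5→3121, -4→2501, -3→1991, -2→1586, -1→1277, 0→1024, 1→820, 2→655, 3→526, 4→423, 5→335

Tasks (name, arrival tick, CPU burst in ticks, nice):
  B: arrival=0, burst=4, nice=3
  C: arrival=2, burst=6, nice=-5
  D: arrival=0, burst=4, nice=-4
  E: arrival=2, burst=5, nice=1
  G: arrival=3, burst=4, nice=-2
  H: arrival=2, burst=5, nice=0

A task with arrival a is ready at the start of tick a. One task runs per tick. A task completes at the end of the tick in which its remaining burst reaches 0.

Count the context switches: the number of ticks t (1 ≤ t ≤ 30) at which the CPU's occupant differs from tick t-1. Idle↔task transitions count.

context switches = 28

t=0: vr[B=0 D=0] → run B
t=1: vr[B=512/263 D=0] → run D
t=2: vr[B=512/263 C=1024/2501 D=1024/2501 E=1024/2501 H=1024/2501] → run C
t=3: vr[B=512/263 C=5756928/7805621 D=1024/2501 E=1024/2501 G=1024/2501 H=1024/2501] → run D
t=4: vr[B=512/263 C=5756928/7805621 D=2048/2501 E=1024/2501 G=1024/2501 H=1024/2501] → run E
t=5: vr[B=512/263 C=5756928/7805621 D=2048/2501 E=20736/12505 G=1024/2501 H=1024/2501] → run G
t=6: vr[B=512/263 C=5756928/7805621 D=2048/2501 E=20736/12505 G=34304/32513 H=1024/2501] → run H
t=7: vr[B=512/263 C=5756928/7805621 D=2048/2501 E=20736/12505 G=34304/32513 H=3525/2501] → run C
t=8: vr[B=512/263 C=8317952/7805621 D=2048/2501 E=20736/12505 G=34304/32513 H=3525/2501] → run D
t=9: vr[B=512/263 C=8317952/7805621 D=3072/2501 E=20736/12505 G=34304/32513 H=3525/2501] → run G
t=10: vr[B=512/263 C=8317952/7805621 D=3072/2501 E=20736/12505 G=55296/32513 H=3525/2501] → run C
t=11: vr[B=512/263 C=10878976/7805621 D=3072/2501 E=20736/12505 G=55296/32513 H=3525/2501] → run D
t=12: vr[B=512/263 C=10878976/7805621 E=20736/12505 G=55296/32513 H=3525/2501] → run C
t=13: vr[B=512/263 C=13440000/7805621 E=20736/12505 G=55296/32513 H=3525/2501] → run H
t=14: vr[B=512/263 C=13440000/7805621 E=20736/12505 G=55296/32513 H=6026/2501] → run E
t=15: vr[B=512/263 C=13440000/7805621 E=36352/12505 G=55296/32513 H=6026/2501] → run G
t=16: vr[B=512/263 C=13440000/7805621 E=36352/12505 G=76288/32513 H=6026/2501] → run C
t=17: vr[B=512/263 C=16001024/7805621 E=36352/12505 G=76288/32513 H=6026/2501] → run B
t=18: vr[B=1024/263 C=16001024/7805621 E=36352/12505 G=76288/32513 H=6026/2501] → run C
t=19: vr[B=1024/263 E=36352/12505 G=76288/32513 H=6026/2501] → run G
t=20: vr[B=1024/263 E=36352/12505 H=6026/2501] → run H
t=21: vr[B=1024/263 E=36352/12505 H=8527/2501] → run E
t=22: vr[B=1024/263 E=51968/12505 H=8527/2501] → run H
t=23: vr[B=1024/263 E=51968/12505 H=11028/2501] → run B
t=24: vr[B=1536/263 E=51968/12505 H=11028/2501] → run E
t=25: vr[B=1536/263 E=67584/12505 H=11028/2501] → run H
t=26: vr[B=1536/263 E=67584/12505] → run E
t=27: vr[B=1536/263] → run B
t=28: (idle)
t=29: (idle)
t=30: (idle)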